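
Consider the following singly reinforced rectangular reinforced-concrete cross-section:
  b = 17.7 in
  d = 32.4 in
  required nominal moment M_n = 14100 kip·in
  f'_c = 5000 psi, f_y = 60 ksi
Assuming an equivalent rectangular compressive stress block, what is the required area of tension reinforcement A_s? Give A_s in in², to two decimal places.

A_s ≈ 8.05 in²

From M_n = 0.85 f'_c a b (d − a/2):
a = d − √(d² − 2M_n/(0.85 f'_c b)) = 32.4 − √(32.4² − 2 × 14100/(0.85 × 5 × 17.7)) = 6.421 in.
A_s = 0.85 f'_c a b / f_y = 0.85 × 5 × 6.421 × 17.7 / 60 = 8.050 in².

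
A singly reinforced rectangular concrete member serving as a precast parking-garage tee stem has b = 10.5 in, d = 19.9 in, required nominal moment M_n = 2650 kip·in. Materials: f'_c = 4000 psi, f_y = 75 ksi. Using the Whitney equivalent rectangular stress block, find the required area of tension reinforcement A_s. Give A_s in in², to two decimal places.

From M_n = 0.85 f'_c a b (d − a/2):
a = d − √(d² − 2M_n/(0.85 f'_c b)) = 19.9 − √(19.9² − 2 × 2650/(0.85 × 4 × 10.5)) = 4.166 in.
A_s = 0.85 f'_c a b / f_y = 0.85 × 4 × 4.166 × 10.5 / 75 = 1.983 in².

A_s ≈ 1.98 in²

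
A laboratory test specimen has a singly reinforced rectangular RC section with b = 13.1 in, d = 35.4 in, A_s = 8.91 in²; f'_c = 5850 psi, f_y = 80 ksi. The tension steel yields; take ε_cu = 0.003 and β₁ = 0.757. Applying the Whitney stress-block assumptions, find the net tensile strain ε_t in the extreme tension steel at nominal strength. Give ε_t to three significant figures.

ε_t ≈ 0.00435

a = A_s f_y/(0.85 f'_c b) = 10.943 in.
β₁ = 0.757, so c = a/β₁ = 10.943/0.757 = 14.456 in.
From the linear strain diagram with ε_cu = 0.003: ε_t = 0.003 (d − c)/c = 0.003 × (35.4 − 14.456)/14.456 = 0.00435.
ε_t is between 0.004 and 0.005 — transition zone.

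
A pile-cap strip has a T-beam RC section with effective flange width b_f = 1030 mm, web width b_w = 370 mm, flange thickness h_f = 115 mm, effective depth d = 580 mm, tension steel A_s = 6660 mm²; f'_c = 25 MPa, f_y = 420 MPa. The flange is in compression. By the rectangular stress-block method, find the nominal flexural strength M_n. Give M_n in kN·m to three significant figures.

M_n ≈ 1440 kN·m

Tension: T = A_s f_y = 6660 × 420 = 2797200 N.
Try a within the flange: a = T/(0.85 f'_c b_f) = 2797200/(0.85 × 25 × 1030) = 127.80 mm.
a = 127.80 > h_f = 115 mm: the block extends into the web. Split into flange-overhang and web parts.
C_f = 0.85 f'_c (b_f − b_w) h_f = 0.85 × 25 × (1030 − 370) × 115 = 1612875 N.
Remaining web compression depth: a_w = (T − C_f)/(0.85 f'_c b_w) = (2797200 − 1612875)/(0.85 × 25 × 370) = 150.63 mm.
M_n = C_f(d − h_f/2) + (T − C_f)(d − a_w/2) = 1612875 × (580 − 57.5) + 1184325 × (580 − 75.315) = 842.73 + 597.71 = 1440.44 × 10⁶ N·mm.
M_n = 1440.44 kN·m.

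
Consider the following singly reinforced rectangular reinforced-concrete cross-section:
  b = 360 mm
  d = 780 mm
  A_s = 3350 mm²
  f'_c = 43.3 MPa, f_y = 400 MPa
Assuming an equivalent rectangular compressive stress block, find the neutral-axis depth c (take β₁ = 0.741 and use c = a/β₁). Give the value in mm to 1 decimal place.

T = A_s f_y = 3350 × 400 = 1340000 N = 1340 kN.
Setting C = 0.85 f'_c a b equal to T: a = 1340000/(0.85 × 43.3 × 360) = 101.134 mm.
With β₁ = 0.741, c = a/β₁ = 101.134/0.741 = 136.5 mm.

c ≈ 136.5 mm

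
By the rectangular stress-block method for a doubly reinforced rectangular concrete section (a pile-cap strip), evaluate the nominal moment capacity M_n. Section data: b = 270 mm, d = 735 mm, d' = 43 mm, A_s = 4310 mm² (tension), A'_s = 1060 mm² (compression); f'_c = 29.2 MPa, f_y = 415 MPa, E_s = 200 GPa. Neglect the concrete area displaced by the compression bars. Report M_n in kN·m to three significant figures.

Assume both tension and compression steel yield.
Net tension couple steel: A_s − A'_s = 3250 mm².
a = (A_s − A'_s) f_y / (0.85 f'_c b) = 1348750/(0.85 × 29.2 × 270) = 201.26 mm.
c = a/β₁ = 201.26/0.841 = 239.31 mm; ε'_s = 0.003(c − d')/c = 0.0025 ≥ f_y/E_s = 0.0021, so compression steel does yield.
M_n = (A_s − A'_s) f_y (d − a/2) + A'_s f_y (d − d') = [1348750 × (735 − 100.63) + 439900 × (735 − 43)] × 10⁻⁶ = 855.61 + 304.41 = 1160.02 kN·m.

M_n ≈ 1160 kN·m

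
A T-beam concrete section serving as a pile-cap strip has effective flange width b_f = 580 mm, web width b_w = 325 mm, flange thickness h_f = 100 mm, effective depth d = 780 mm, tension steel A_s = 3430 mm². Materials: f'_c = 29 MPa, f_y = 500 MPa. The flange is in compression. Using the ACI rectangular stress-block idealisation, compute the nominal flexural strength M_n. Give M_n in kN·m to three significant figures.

M_n ≈ 1230 kN·m

Tension: T = A_s f_y = 3430 × 500 = 1715000 N.
Try a within the flange: a = T/(0.85 f'_c b_f) = 1715000/(0.85 × 29 × 580) = 119.96 mm.
a = 119.96 > h_f = 100 mm: the block extends into the web. Split into flange-overhang and web parts.
C_f = 0.85 f'_c (b_f − b_w) h_f = 0.85 × 29 × (580 − 325) × 100 = 628575 N.
Remaining web compression depth: a_w = (T − C_f)/(0.85 f'_c b_w) = (1715000 − 628575)/(0.85 × 29 × 325) = 135.61 mm.
M_n = C_f(d − h_f/2) + (T − C_f)(d − a_w/2) = 628575 × (780 − 50) + 1086425 × (780 − 67.805) = 458.86 + 773.75 = 1232.61 × 10⁶ N·mm.
M_n = 1232.61 kN·m.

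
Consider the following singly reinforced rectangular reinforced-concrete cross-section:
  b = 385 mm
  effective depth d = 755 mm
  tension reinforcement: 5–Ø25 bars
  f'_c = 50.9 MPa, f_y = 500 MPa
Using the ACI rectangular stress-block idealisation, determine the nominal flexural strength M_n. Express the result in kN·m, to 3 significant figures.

A_s = 5 × 491 = 2455 mm².
T = A_s f_y = 2455 × 500 = 1227500 N = 1227.5 kN.
From C = T: a = T/(0.85 f'_c b) = 1227500/(0.85 × 50.9 × 385) = 73.69 mm.
M_n = T(d − a/2) = 1227.5 kN × (755 − 36.845) mm = 881.54 kN·m.

M_n ≈ 882 kN·m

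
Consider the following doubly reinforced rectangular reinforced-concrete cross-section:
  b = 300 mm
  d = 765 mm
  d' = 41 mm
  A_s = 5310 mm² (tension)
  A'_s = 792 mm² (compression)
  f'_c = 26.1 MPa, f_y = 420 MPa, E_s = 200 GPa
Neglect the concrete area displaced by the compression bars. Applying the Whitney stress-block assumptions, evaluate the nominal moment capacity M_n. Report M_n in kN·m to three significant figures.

Assume both tension and compression steel yield.
Net tension couple steel: A_s − A'_s = 4518 mm².
a = (A_s − A'_s) f_y / (0.85 f'_c b) = 1897560/(0.85 × 26.1 × 300) = 285.11 mm.
c = a/β₁ = 285.11/0.85 = 335.42 mm; ε'_s = 0.003(c − d')/c = 0.0026 ≥ f_y/E_s = 0.0021, so compression steel does yield.
M_n = (A_s − A'_s) f_y (d − a/2) + A'_s f_y (d − d') = [1897560 × (765 − 142.555) + 332640 × (765 − 41)] × 10⁻⁶ = 1181.13 + 240.83 = 1421.96 kN·m.

M_n ≈ 1420 kN·m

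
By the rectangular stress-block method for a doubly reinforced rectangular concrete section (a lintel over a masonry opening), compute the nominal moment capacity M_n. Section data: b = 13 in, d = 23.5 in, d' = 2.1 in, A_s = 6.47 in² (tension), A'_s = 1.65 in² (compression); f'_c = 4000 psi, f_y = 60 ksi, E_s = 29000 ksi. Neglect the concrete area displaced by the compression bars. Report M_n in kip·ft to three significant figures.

Assume both steels yield.
a = (A_s − A'_s) f_y/(0.85 f'_c b) = (6.47 − 1.65) × 60/(0.85 × 4 × 13) = 6.543 in.
c = a/β₁ = 6.543/0.85 = 7.698 in; ε'_s = 0.003(c − d')/c = 0.0022 ≥ ε_y = 0.0021, so the compression steel yields.
M_n = (A_s − A'_s) f_y (d − a/2) + A'_s f_y (d − d') = 289.2 × (23.5 − 3.2715) + 99 × (23.5 − 2.1) = 5850.1 + 2118.6 = 7968.7 kip·in = 7968.7/12 = 664.06 kip·ft.

M_n ≈ 664 kip·ft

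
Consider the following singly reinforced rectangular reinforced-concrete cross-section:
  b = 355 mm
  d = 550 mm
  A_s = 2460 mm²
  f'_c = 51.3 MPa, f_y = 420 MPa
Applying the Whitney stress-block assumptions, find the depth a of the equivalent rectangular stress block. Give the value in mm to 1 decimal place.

T = A_s f_y = 2460 × 420 = 1033200 N = 1033.2 kN.
Setting C = 0.85 f'_c a b equal to T: a = 1033200/(0.85 × 51.3 × 355) = 66.7 mm.

a ≈ 66.7 mm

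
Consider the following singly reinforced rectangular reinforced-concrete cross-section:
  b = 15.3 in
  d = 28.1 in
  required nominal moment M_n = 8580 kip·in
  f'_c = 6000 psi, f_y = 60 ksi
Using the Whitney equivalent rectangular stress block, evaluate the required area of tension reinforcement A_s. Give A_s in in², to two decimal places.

From M_n = 0.85 f'_c a b (d − a/2):
a = d − √(d² − 2M_n/(0.85 f'_c b)) = 28.1 − √(28.1² − 2 × 8580/(0.85 × 6 × 15.3)) = 4.232 in.
A_s = 0.85 f'_c a b / f_y = 0.85 × 6 × 4.232 × 15.3 / 60 = 5.504 in².

A_s ≈ 5.50 in²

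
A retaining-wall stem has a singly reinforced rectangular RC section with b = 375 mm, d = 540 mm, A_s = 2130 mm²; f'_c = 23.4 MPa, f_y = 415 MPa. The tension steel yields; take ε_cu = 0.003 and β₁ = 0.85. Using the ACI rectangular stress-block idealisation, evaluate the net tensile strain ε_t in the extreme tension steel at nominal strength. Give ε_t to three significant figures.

a = A_s f_y/(0.85 f'_c b) = 118.51 mm.
β₁ = 0.85, so c = a/β₁ = 118.51/0.85 = 139.42 mm.
From the linear strain diagram with ε_cu = 0.003: ε_t = 0.003 (d − c)/c = 0.003 × (540 − 139.42)/139.42 = 0.00862.
Since ε_t ≥ 0.005, the section is tension-controlled.

ε_t ≈ 0.00862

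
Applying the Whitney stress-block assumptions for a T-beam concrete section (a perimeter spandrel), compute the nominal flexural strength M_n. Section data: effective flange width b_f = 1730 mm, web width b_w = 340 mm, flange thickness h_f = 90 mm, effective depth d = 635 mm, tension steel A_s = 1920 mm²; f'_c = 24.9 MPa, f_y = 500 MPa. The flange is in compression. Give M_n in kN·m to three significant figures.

Tension: T = A_s f_y = 1920 × 500 = 960000 N.
Try a within the flange: a = T/(0.85 f'_c b_f) = 960000/(0.85 × 24.9 × 1730) = 26.22 mm.
Since a = 26.22 ≤ h_f = 90 mm, the stress block lies entirely in the flange; analyse as a rectangular beam of width b_f.
M_n = T(d − a/2) = 960000 × (635 − 13.11) = 597.01 × 10⁶ N·mm.
M_n = 597.01 kN·m.

M_n ≈ 597 kN·m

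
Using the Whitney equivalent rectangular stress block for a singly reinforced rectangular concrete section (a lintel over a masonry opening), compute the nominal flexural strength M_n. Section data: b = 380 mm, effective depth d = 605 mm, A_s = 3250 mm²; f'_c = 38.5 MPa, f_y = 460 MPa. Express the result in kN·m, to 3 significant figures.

T = A_s f_y = 3250 × 460 = 1495000 N = 1495 kN.
From C = T: a = T/(0.85 f'_c b) = 1495000/(0.85 × 38.5 × 380) = 120.22 mm.
M_n = T(d − a/2) = 1495 kN × (605 − 60.11) mm = 814.61 kN·m.

M_n ≈ 815 kN·m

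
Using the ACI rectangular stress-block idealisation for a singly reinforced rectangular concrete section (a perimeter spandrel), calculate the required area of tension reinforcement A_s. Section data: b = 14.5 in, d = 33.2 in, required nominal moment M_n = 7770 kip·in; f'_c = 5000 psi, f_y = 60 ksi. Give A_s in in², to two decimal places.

From M_n = 0.85 f'_c a b (d − a/2):
a = d − √(d² − 2M_n/(0.85 f'_c b)) = 33.2 − √(33.2² − 2 × 7770/(0.85 × 5 × 14.5)) = 4.044 in.
A_s = 0.85 f'_c a b / f_y = 0.85 × 5 × 4.044 × 14.5 / 60 = 4.154 in².

A_s ≈ 4.15 in²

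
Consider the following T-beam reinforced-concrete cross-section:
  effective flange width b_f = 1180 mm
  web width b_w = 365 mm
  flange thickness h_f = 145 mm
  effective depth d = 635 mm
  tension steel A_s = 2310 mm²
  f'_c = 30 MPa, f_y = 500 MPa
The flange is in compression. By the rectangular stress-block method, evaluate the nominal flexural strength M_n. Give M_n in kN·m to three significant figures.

Tension: T = A_s f_y = 2310 × 500 = 1155000 N.
Try a within the flange: a = T/(0.85 f'_c b_f) = 1155000/(0.85 × 30 × 1180) = 38.38 mm.
Since a = 38.38 ≤ h_f = 145 mm, the stress block lies entirely in the flange; analyse as a rectangular beam of width b_f.
M_n = T(d − a/2) = 1155000 × (635 − 19.19) = 711.26 × 10⁶ N·mm.
M_n = 711.26 kN·m.

M_n ≈ 711 kN·m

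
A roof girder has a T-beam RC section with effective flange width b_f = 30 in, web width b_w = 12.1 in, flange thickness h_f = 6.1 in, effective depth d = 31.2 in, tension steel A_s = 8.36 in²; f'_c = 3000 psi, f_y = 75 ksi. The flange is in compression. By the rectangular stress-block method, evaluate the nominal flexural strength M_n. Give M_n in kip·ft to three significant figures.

Tension: T = A_s f_y = 8.36 × 75 = 627 kips.
Try a within the flange: a = T/(0.85 f'_c b_f) = 627/(0.85 × 3 × 30) = 8.196 in.
a = 8.196 > h_f = 6.1 in: the block extends into the web. Split into flange-overhang and web parts.
C_f = 0.85 f'_c (b_f − b_w) h_f = 0.85 × 3 × (30 − 12.1) × 6.1 = 278.4 kips.
Remaining web compression depth: a_w = (T − C_f)/(0.85 f'_c b_w) = (627 − 278.4)/(0.85 × 3 × 12.1) = 11.298 in.
M_n = C_f(d − h_f/2) + (T − C_f)(d − a_w/2) = 278.4 × (31.2 − 3.05) + 348.6 × (31.2 − 5.649) = 7837.0 + 8907.1 = 16744.1 kip·in.
M_n = 16744.1/12 = 1395.34 kip·ft.

M_n ≈ 1400 kip·ft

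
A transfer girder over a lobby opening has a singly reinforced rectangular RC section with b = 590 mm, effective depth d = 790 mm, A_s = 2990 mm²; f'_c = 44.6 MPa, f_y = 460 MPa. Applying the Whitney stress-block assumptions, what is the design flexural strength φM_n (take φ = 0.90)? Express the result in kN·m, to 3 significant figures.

T = A_s f_y = 2990 × 460 = 1375400 N = 1375.4 kN.
From C = T: a = T/(0.85 f'_c b) = 1375400/(0.85 × 44.6 × 590) = 61.49 mm.
M_n = T(d − a/2) = 1375.4 kN × (790 − 30.745) mm = 1044.28 kN·m.
φM_n = 0.90 × 1044.28 = 939.85 kN·m.

φM_n ≈ 940 kN·m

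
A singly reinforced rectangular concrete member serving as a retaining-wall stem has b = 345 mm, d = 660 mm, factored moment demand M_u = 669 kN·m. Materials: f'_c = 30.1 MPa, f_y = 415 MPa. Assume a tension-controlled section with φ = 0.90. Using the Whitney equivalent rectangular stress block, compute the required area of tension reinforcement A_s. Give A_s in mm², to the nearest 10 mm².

A_s ≈ 3040 mm²

M_n = M_u/φ = 669/0.90 = 743.333 kN·m.
With M_n = 0.85 f'_c a b (d − a/2), solve the quadratic for a:
a = d − √(d² − 2M_n/(0.85 f'_c b)) = 660 − √(660² − 2 × 743.333×10⁶/(0.85 × 30.1 × 345)) = 143.11 mm.
A_s = 0.85 f'_c a b / f_y = 0.85 × 30.1 × 143.11 × 345 / 415 = 3043.9 mm².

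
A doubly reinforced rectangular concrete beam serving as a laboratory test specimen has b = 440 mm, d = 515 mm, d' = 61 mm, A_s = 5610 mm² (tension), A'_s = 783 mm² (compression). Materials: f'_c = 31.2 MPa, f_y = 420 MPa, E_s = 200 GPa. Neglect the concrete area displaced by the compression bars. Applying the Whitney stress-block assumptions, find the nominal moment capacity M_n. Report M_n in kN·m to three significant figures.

Assume both tension and compression steel yield.
Net tension couple steel: A_s − A'_s = 4827 mm².
a = (A_s − A'_s) f_y / (0.85 f'_c b) = 2027340/(0.85 × 31.2 × 440) = 173.74 mm.
c = a/β₁ = 173.74/0.827 = 210.08 mm; ε'_s = 0.003(c − d')/c = 0.0021 ≥ f_y/E_s = 0.0021, so compression steel does yield.
M_n = (A_s − A'_s) f_y (d − a/2) + A'_s f_y (d − d') = [2027340 × (515 − 86.87) + 328860 × (515 − 61)] × 10⁻⁶ = 867.97 + 149.30 = 1017.27 kN·m.

M_n ≈ 1020 kN·m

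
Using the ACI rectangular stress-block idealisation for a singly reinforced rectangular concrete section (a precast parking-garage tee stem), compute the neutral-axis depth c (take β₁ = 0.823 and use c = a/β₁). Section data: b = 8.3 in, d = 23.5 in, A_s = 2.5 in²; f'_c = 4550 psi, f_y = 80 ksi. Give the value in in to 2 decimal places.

T = A_s f_y = 2.5 × 80 = 200 kips.
a = T/(0.85 f'_c b) = 200/(0.85 × 4.55 × 8.3) = 6.2305 in.
With β₁ = 0.823, c = a/β₁ = 6.2305/0.823 = 7.57 in.

c ≈ 7.57 in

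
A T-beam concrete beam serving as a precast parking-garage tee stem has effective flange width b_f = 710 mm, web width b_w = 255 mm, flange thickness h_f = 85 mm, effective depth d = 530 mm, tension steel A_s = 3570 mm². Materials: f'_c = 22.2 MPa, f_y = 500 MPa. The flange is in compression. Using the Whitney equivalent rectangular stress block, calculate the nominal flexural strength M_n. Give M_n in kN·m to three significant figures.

M_n ≈ 799 kN·m

Tension: T = A_s f_y = 3570 × 500 = 1785000 N.
Try a within the flange: a = T/(0.85 f'_c b_f) = 1785000/(0.85 × 22.2 × 710) = 133.23 mm.
a = 133.23 > h_f = 85 mm: the block extends into the web. Split into flange-overhang and web parts.
C_f = 0.85 f'_c (b_f − b_w) h_f = 0.85 × 22.2 × (710 − 255) × 85 = 729797 N.
Remaining web compression depth: a_w = (T − C_f)/(0.85 f'_c b_w) = (1785000 − 729797)/(0.85 × 22.2 × 255) = 219.29 mm.
M_n = C_f(d − h_f/2) + (T − C_f)(d − a_w/2) = 729797 × (530 − 42.5) + 1055203 × (530 − 109.645) = 355.78 + 443.56 = 799.34 × 10⁶ N·mm.
M_n = 799.34 kN·m.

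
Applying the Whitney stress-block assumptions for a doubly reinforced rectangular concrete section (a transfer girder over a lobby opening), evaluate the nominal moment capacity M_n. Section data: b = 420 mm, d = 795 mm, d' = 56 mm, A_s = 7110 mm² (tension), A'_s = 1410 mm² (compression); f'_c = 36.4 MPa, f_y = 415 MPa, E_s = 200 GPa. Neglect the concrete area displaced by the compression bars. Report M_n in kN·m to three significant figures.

M_n ≈ 2100 kN·m

Assume both tension and compression steel yield.
Net tension couple steel: A_s − A'_s = 5700 mm².
a = (A_s − A'_s) f_y / (0.85 f'_c b) = 2365500/(0.85 × 36.4 × 420) = 182.03 mm.
c = a/β₁ = 182.03/0.79 = 230.42 mm; ε'_s = 0.003(c − d')/c = 0.0023 ≥ f_y/E_s = 0.0021, so compression steel does yield.
M_n = (A_s − A'_s) f_y (d − a/2) + A'_s f_y (d − d') = [2365500 × (795 − 91.015) + 585150 × (795 − 56)] × 10⁻⁶ = 1665.28 + 432.43 = 2097.71 kN·m.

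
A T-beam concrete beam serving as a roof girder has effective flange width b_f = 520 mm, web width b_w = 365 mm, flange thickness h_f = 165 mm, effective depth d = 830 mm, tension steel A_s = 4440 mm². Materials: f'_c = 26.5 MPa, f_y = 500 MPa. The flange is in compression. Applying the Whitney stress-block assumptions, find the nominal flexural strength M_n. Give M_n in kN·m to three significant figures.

Tension: T = A_s f_y = 4440 × 500 = 2220000 N.
Try a within the flange: a = T/(0.85 f'_c b_f) = 2220000/(0.85 × 26.5 × 520) = 189.53 mm.
a = 189.53 > h_f = 165 mm: the block extends into the web. Split into flange-overhang and web parts.
C_f = 0.85 f'_c (b_f − b_w) h_f = 0.85 × 26.5 × (520 − 365) × 165 = 576077 N.
Remaining web compression depth: a_w = (T − C_f)/(0.85 f'_c b_w) = (2220000 − 576077)/(0.85 × 26.5 × 365) = 199.95 mm.
M_n = C_f(d − h_f/2) + (T − C_f)(d − a_w/2) = 576077 × (830 − 82.5) + 1643923 × (830 − 99.975) = 430.62 + 1200.10 = 1630.72 × 10⁶ N·mm.
M_n = 1630.72 kN·m.

M_n ≈ 1630 kN·m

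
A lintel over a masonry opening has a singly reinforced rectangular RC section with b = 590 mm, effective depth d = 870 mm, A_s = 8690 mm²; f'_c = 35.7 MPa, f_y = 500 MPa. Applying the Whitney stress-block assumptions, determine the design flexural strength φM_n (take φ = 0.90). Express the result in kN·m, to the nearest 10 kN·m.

T = A_s f_y = 8690 × 500 = 4345000 N = 4345 kN.
From C = T: a = T/(0.85 f'_c b) = 4345000/(0.85 × 35.7 × 590) = 242.69 mm.
M_n = T(d − a/2) = 4345 kN × (870 − 121.345) mm = 3252.91 kN·m.
φM_n = 0.90 × 3252.91 = 2927.62 kN·m.

φM_n ≈ 2930 kN·m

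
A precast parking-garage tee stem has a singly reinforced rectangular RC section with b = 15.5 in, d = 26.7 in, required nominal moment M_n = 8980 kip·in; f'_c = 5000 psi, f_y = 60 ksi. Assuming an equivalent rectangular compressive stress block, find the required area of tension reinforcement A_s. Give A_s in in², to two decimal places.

A_s ≈ 6.28 in²

From M_n = 0.85 f'_c a b (d − a/2):
a = d − √(d² − 2M_n/(0.85 f'_c b)) = 26.7 − √(26.7² − 2 × 8980/(0.85 × 5 × 15.5)) = 5.718 in.
A_s = 0.85 f'_c a b / f_y = 0.85 × 5 × 5.718 × 15.5 / 60 = 6.278 in².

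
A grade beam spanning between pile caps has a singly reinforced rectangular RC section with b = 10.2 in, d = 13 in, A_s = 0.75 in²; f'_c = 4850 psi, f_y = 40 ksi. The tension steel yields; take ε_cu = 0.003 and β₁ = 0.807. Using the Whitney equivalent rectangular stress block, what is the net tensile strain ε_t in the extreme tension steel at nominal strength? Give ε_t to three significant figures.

ε_t ≈ 0.0411

a = A_s f_y/(0.85 f'_c b) = 0.713 in.
β₁ = 0.807, so c = a/β₁ = 0.713/0.807 = 0.884 in.
From the linear strain diagram with ε_cu = 0.003: ε_t = 0.003 (d − c)/c = 0.003 × (13 − 0.884)/0.884 = 0.0411.
Since ε_t ≥ 0.005, the section is tension-controlled.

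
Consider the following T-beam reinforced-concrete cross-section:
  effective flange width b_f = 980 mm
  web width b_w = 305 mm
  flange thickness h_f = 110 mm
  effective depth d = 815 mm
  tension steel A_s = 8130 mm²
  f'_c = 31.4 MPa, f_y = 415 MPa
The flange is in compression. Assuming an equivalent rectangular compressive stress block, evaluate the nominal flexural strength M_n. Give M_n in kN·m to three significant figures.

Tension: T = A_s f_y = 8130 × 415 = 3373950 N.
Try a within the flange: a = T/(0.85 f'_c b_f) = 3373950/(0.85 × 31.4 × 980) = 128.99 mm.
a = 128.99 > h_f = 110 mm: the block extends into the web. Split into flange-overhang and web parts.
C_f = 0.85 f'_c (b_f − b_w) h_f = 0.85 × 31.4 × (980 − 305) × 110 = 1981733 N.
Remaining web compression depth: a_w = (T − C_f)/(0.85 f'_c b_w) = (3373950 − 1981733)/(0.85 × 31.4 × 305) = 171.02 mm.
M_n = C_f(d − h_f/2) + (T − C_f)(d − a_w/2) = 1981733 × (815 − 55) + 1392217 × (815 − 85.51) = 1506.12 + 1015.61 = 2521.73 × 10⁶ N·mm.
M_n = 2521.73 kN·m.

M_n ≈ 2520 kN·m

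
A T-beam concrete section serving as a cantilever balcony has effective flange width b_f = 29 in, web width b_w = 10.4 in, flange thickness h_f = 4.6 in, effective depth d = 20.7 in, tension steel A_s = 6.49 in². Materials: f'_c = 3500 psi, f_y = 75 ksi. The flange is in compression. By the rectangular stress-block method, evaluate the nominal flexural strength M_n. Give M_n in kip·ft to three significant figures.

Tension: T = A_s f_y = 6.49 × 75 = 486.75 kips.
Try a within the flange: a = T/(0.85 f'_c b_f) = 486.75/(0.85 × 3.5 × 29) = 5.642 in.
a = 5.642 > h_f = 4.6 in: the block extends into the web. Split into flange-overhang and web parts.
C_f = 0.85 f'_c (b_f − b_w) h_f = 0.85 × 3.5 × (29 − 10.4) × 4.6 = 254.5 kips.
Remaining web compression depth: a_w = (T − C_f)/(0.85 f'_c b_w) = (486.75 − 254.5)/(0.85 × 3.5 × 10.4) = 7.506 in.
M_n = C_f(d − h_f/2) + (T − C_f)(d − a_w/2) = 254.5 × (20.7 − 2.3) + 232.25 × (20.7 − 3.753) = 4682.8 + 3935.9 = 8618.7 kip·in.
M_n = 8618.7/12 = 718.23 kip·ft.

M_n ≈ 718 kip·ft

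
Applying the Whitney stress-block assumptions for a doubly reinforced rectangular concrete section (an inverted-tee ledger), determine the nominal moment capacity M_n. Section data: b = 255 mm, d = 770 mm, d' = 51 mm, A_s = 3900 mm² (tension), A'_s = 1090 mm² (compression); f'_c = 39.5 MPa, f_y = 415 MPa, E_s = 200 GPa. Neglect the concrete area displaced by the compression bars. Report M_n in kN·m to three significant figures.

M_n ≈ 1140 kN·m

Assume both tension and compression steel yield.
Net tension couple steel: A_s − A'_s = 2810 mm².
a = (A_s − A'_s) f_y / (0.85 f'_c b) = 1166150/(0.85 × 39.5 × 255) = 136.21 mm.
c = a/β₁ = 136.21/0.768 = 177.36 mm; ε'_s = 0.003(c − d')/c = 0.0021 ≥ f_y/E_s = 0.0021, so compression steel does yield.
M_n = (A_s − A'_s) f_y (d − a/2) + A'_s f_y (d − d') = [1166150 × (770 − 68.105) + 452350 × (770 − 51)] × 10⁻⁶ = 818.51 + 325.24 = 1143.75 kN·m.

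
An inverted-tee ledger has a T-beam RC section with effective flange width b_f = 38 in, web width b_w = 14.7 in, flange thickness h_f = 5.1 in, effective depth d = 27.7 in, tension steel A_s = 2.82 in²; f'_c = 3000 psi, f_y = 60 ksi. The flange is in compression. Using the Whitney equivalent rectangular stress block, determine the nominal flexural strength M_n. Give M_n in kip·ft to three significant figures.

Tension: T = A_s f_y = 2.82 × 60 = 169.2 kips.
Try a within the flange: a = T/(0.85 f'_c b_f) = 169.2/(0.85 × 3 × 38) = 1.746 in.
Since a = 1.746 ≤ h_f = 5.1 in, the stress block lies entirely in the flange; analyse as a rectangular beam of width b_f.
M_n = T(d − a/2) = 169.2 × (27.7 − 0.873) = 4539.1 kip·in.
M_n = 4539.1/12 = 378.26 kip·ft.

M_n ≈ 378 kip·ft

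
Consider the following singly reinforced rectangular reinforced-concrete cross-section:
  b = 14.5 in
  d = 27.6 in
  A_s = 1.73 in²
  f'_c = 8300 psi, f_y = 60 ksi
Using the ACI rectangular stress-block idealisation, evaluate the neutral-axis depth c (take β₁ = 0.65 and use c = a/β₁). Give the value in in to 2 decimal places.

c ≈ 1.56 in

T = A_s f_y = 1.73 × 60 = 103.8 kips.
a = T/(0.85 f'_c b) = 103.8/(0.85 × 8.3 × 14.5) = 1.0147 in.
With β₁ = 0.65, c = a/β₁ = 1.0147/0.65 = 1.56 in.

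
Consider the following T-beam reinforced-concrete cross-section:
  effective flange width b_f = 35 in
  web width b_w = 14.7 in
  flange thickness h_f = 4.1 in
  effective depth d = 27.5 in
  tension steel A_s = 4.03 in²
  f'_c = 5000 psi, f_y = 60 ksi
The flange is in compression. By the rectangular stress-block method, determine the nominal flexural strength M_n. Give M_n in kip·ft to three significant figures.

M_n ≈ 538 kip·ft

Tension: T = A_s f_y = 4.03 × 60 = 241.8 kips.
Try a within the flange: a = T/(0.85 f'_c b_f) = 241.8/(0.85 × 5 × 35) = 1.626 in.
Since a = 1.626 ≤ h_f = 4.1 in, the stress block lies entirely in the flange; analyse as a rectangular beam of width b_f.
M_n = T(d − a/2) = 241.8 × (27.5 − 0.813) = 6452.9 kip·in.
M_n = 6452.9/12 = 537.74 kip·ft.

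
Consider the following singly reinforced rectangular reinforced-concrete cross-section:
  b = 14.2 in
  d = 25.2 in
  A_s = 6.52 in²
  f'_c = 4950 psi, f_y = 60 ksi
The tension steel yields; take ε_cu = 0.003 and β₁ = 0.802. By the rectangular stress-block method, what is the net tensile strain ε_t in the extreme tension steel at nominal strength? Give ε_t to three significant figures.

ε_t ≈ 0.00626

a = A_s f_y/(0.85 f'_c b) = 6.548 in.
β₁ = 0.802, so c = a/β₁ = 6.548/0.802 = 8.165 in.
From the linear strain diagram with ε_cu = 0.003: ε_t = 0.003 (d − c)/c = 0.003 × (25.2 − 8.165)/8.165 = 0.00626.
Since ε_t ≥ 0.005, the section is tension-controlled.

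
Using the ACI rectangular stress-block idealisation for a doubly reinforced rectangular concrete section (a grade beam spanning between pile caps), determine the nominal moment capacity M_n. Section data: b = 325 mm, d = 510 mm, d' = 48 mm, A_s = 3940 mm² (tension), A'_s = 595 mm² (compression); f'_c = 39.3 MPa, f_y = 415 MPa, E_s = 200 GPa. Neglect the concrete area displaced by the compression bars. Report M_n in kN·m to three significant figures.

Assume both tension and compression steel yield.
Net tension couple steel: A_s − A'_s = 3345 mm².
a = (A_s − A'_s) f_y / (0.85 f'_c b) = 1388175/(0.85 × 39.3 × 325) = 127.86 mm.
c = a/β₁ = 127.86/0.769 = 166.27 mm; ε'_s = 0.003(c − d')/c = 0.0021 ≥ f_y/E_s = 0.0021, so compression steel does yield.
M_n = (A_s − A'_s) f_y (d − a/2) + A'_s f_y (d − d') = [1388175 × (510 − 63.93) + 246925 × (510 − 48)] × 10⁻⁶ = 619.22 + 114.08 = 733.30 kN·m.

M_n ≈ 733 kN·m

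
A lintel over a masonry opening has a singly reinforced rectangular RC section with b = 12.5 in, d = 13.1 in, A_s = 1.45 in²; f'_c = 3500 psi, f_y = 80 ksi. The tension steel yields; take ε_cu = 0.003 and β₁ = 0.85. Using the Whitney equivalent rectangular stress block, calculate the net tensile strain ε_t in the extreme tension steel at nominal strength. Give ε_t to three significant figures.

ε_t ≈ 0.00771

a = A_s f_y/(0.85 f'_c b) = 3.119 in.
β₁ = 0.85, so c = a/β₁ = 3.119/0.85 = 3.669 in.
From the linear strain diagram with ε_cu = 0.003: ε_t = 0.003 (d − c)/c = 0.003 × (13.1 − 3.669)/3.669 = 0.00771.
Since ε_t ≥ 0.005, the section is tension-controlled.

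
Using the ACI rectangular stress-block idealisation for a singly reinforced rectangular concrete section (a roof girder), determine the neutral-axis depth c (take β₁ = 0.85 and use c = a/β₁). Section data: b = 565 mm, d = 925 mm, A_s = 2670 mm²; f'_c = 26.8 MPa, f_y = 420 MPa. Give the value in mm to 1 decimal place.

c ≈ 102.5 mm

T = A_s f_y = 2670 × 420 = 1121400 N = 1121.4 kN.
Setting C = 0.85 f'_c a b equal to T: a = 1121400/(0.85 × 26.8 × 565) = 87.128 mm.
With β₁ = 0.85, c = a/β₁ = 87.128/0.85 = 102.5 mm.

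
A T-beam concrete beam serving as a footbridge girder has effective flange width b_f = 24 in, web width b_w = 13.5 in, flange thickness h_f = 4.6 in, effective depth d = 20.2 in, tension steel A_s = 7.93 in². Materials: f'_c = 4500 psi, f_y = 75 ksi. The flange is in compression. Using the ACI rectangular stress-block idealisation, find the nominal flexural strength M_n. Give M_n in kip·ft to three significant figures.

M_n ≈ 830 kip·ft

Tension: T = A_s f_y = 7.93 × 75 = 594.75 kips.
Try a within the flange: a = T/(0.85 f'_c b_f) = 594.75/(0.85 × 4.5 × 24) = 6.479 in.
a = 6.479 > h_f = 4.6 in: the block extends into the web. Split into flange-overhang and web parts.
C_f = 0.85 f'_c (b_f − b_w) h_f = 0.85 × 4.5 × (24 − 13.5) × 4.6 = 184.7 kips.
Remaining web compression depth: a_w = (T − C_f)/(0.85 f'_c b_w) = (594.75 − 184.7)/(0.85 × 4.5 × 13.5) = 7.941 in.
M_n = C_f(d − h_f/2) + (T − C_f)(d − a_w/2) = 184.7 × (20.2 − 2.3) + 410.05 × (20.2 − 3.9705) = 3306.1 + 6654.9 = 9961.0 kip·in.
M_n = 9961.0/12 = 830.08 kip·ft.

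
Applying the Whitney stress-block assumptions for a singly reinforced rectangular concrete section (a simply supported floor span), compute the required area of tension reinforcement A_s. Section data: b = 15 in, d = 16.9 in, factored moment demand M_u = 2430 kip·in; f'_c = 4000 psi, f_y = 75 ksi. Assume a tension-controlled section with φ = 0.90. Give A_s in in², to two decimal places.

M_n = M_u/φ = 2430/0.90 = 2700 kip·in.
From M_n = 0.85 f'_c a b (d − a/2):
a = d − √(d² − 2M_n/(0.85 f'_c b)) = 16.9 − √(16.9² − 2 × 2700/(0.85 × 4 × 15)) = 3.494 in.
A_s = 0.85 f'_c a b / f_y = 0.85 × 4 × 3.494 × 15 / 75 = 2.376 in².

A_s ≈ 2.38 in²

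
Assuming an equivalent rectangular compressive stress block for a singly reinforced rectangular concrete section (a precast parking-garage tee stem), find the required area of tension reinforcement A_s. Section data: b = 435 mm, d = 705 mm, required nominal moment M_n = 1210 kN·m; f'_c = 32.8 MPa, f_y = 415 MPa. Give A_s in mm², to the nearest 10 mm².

With M_n = 0.85 f'_c a b (d − a/2), solve the quadratic for a:
a = d − √(d² − 2M_n/(0.85 f'_c b)) = 705 − √(705² − 2 × 1210×10⁶/(0.85 × 32.8 × 435)) = 159.58 mm.
A_s = 0.85 f'_c a b / f_y = 0.85 × 32.8 × 159.58 × 435 / 415 = 4663.5 mm².

A_s ≈ 4660 mm²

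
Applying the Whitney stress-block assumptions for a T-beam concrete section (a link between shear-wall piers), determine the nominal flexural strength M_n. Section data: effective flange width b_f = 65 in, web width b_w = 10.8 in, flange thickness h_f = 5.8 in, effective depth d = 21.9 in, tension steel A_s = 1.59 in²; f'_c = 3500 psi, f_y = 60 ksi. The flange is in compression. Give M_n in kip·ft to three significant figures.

M_n ≈ 172 kip·ft

Tension: T = A_s f_y = 1.59 × 60 = 95.4 kips.
Try a within the flange: a = T/(0.85 f'_c b_f) = 95.4/(0.85 × 3.5 × 65) = 0.493 in.
Since a = 0.493 ≤ h_f = 5.8 in, the stress block lies entirely in the flange; analyse as a rectangular beam of width b_f.
M_n = T(d − a/2) = 95.4 × (21.9 − 0.2465) = 2065.7 kip·in.
M_n = 2065.7/12 = 172.14 kip·ft.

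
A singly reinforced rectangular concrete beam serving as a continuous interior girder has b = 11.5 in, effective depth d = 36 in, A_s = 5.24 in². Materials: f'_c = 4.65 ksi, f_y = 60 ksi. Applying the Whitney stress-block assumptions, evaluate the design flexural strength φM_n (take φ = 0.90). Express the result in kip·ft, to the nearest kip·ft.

T = A_s f_y = 5.24 × 60 = 314.4 kips.
a = T/(0.85 f'_c b) = 314.4/(0.85 × 4.65 × 11.5) = 6.917 in.
M_n = T(d − a/2) = 314.4 × (36 − 3.4585) = 10231.0 kip·in = 10231.0/12 = 852.58 kip·ft.
φM_n = 0.90 × 852.58 = 767.32 kip·ft.

φM_n ≈ 767 kip·ft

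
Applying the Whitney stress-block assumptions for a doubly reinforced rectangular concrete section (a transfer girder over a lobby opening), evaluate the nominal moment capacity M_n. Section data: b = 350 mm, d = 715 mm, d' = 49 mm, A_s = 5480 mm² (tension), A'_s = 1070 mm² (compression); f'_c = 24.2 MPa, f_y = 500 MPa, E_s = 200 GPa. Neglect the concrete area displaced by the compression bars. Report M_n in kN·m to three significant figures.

M_n ≈ 1600 kN·m

Assume both tension and compression steel yield.
Net tension couple steel: A_s − A'_s = 4410 mm².
a = (A_s − A'_s) f_y / (0.85 f'_c b) = 2205000/(0.85 × 24.2 × 350) = 306.27 mm.
c = a/β₁ = 306.27/0.85 = 360.32 mm; ε'_s = 0.003(c − d')/c = 0.0026 ≥ f_y/E_s = 0.0025, so compression steel does yield.
M_n = (A_s − A'_s) f_y (d − a/2) + A'_s f_y (d − d') = [2205000 × (715 − 153.135) + 535000 × (715 − 49)] × 10⁻⁶ = 1238.91 + 356.31 = 1595.22 kN·m.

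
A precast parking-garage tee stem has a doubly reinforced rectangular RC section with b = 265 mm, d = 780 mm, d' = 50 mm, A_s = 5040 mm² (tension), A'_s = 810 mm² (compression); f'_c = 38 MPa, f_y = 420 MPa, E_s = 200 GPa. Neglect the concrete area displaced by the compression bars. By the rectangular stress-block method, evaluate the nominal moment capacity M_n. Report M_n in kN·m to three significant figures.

Assume both tension and compression steel yield.
Net tension couple steel: A_s − A'_s = 4230 mm².
a = (A_s − A'_s) f_y / (0.85 f'_c b) = 1776600/(0.85 × 38 × 265) = 207.56 mm.
c = a/β₁ = 207.56/0.779 = 266.44 mm; ε'_s = 0.003(c − d')/c = 0.0024 ≥ f_y/E_s = 0.0021, so compression steel does yield.
M_n = (A_s − A'_s) f_y (d − a/2) + A'_s f_y (d − d') = [1776600 × (780 − 103.78) + 340200 × (780 − 50)] × 10⁻⁶ = 1201.37 + 248.35 = 1449.72 kN·m.

M_n ≈ 1450 kN·m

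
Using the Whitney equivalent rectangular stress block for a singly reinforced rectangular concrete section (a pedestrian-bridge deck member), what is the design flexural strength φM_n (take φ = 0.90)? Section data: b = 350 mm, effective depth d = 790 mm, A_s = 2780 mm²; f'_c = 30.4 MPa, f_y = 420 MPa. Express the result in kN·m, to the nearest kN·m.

φM_n ≈ 762 kN·m

T = A_s f_y = 2780 × 420 = 1167600 N = 1167.6 kN.
From C = T: a = T/(0.85 f'_c b) = 1167600/(0.85 × 30.4 × 350) = 129.10 mm.
M_n = T(d − a/2) = 1167.6 kN × (790 − 64.55) mm = 847.04 kN·m.
φM_n = 0.90 × 847.04 = 762.34 kN·m.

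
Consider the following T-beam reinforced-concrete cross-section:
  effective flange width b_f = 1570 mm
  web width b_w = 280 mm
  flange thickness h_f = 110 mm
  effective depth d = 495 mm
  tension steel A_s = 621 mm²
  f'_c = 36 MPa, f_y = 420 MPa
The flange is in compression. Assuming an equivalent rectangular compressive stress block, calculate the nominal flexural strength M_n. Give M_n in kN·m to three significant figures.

Tension: T = A_s f_y = 621 × 420 = 260820 N.
Try a within the flange: a = T/(0.85 f'_c b_f) = 260820/(0.85 × 36 × 1570) = 5.43 mm.
Since a = 5.43 ≤ h_f = 110 mm, the stress block lies entirely in the flange; analyse as a rectangular beam of width b_f.
M_n = T(d − a/2) = 260820 × (495 − 2.715) = 128.40 × 10⁶ N·mm.
M_n = 128.40 kN·m.

M_n ≈ 128 kN·m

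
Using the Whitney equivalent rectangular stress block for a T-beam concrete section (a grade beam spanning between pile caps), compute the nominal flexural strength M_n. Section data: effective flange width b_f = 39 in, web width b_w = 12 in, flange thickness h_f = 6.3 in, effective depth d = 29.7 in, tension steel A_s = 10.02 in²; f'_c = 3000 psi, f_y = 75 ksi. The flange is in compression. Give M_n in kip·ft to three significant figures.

Tension: T = A_s f_y = 10.02 × 75 = 751.5 kips.
Try a within the flange: a = T/(0.85 f'_c b_f) = 751.5/(0.85 × 3 × 39) = 7.557 in.
a = 7.557 > h_f = 6.3 in: the block extends into the web. Split into flange-overhang and web parts.
C_f = 0.85 f'_c (b_f − b_w) h_f = 0.85 × 3 × (39 − 12) × 6.3 = 433.8 kips.
Remaining web compression depth: a_w = (T − C_f)/(0.85 f'_c b_w) = (751.5 − 433.8)/(0.85 × 3 × 12) = 10.382 in.
M_n = C_f(d − h_f/2) + (T − C_f)(d − a_w/2) = 433.8 × (29.7 − 3.15) + 317.7 × (29.7 − 5.191) = 11517.4 + 7786.5 = 19303.9 kip·in.
M_n = 19303.9/12 = 1608.66 kip·ft.

M_n ≈ 1610 kip·ft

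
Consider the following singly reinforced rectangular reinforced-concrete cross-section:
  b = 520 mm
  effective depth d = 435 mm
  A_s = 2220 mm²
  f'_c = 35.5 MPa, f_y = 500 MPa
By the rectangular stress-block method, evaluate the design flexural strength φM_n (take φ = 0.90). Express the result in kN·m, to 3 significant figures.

T = A_s f_y = 2220 × 500 = 1110000 N = 1110 kN.
From C = T: a = T/(0.85 f'_c b) = 1110000/(0.85 × 35.5 × 520) = 70.74 mm.
M_n = T(d − a/2) = 1110 kN × (435 − 35.37) mm = 443.59 kN·m.
φM_n = 0.90 × 443.59 = 399.23 kN·m.

φM_n ≈ 399 kN·m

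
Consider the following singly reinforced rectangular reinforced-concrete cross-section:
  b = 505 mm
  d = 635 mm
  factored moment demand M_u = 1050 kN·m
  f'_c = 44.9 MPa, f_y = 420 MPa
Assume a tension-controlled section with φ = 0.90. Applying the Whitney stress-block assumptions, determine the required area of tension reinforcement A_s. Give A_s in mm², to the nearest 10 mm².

M_n = M_u/φ = 1050/0.90 = 1166.67 kN·m.
With M_n = 0.85 f'_c a b (d − a/2), solve the quadratic for a:
a = d − √(d² − 2M_n/(0.85 f'_c b)) = 635 − √(635² − 2 × 1166.67×10⁶/(0.85 × 44.9 × 505)) = 103.81 mm.
A_s = 0.85 f'_c a b / f_y = 0.85 × 44.9 × 103.81 × 505 / 420 = 4763.7 mm².

A_s ≈ 4760 mm²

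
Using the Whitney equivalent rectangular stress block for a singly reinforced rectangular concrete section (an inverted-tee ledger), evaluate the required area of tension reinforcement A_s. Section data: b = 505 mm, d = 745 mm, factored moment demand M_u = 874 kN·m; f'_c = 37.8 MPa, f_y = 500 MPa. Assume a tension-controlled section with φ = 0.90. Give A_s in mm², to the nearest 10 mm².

A_s ≈ 2770 mm²

M_n = M_u/φ = 874/0.90 = 971.111 kN·m.
With M_n = 0.85 f'_c a b (d − a/2), solve the quadratic for a:
a = d − √(d² − 2M_n/(0.85 f'_c b)) = 745 − √(745² − 2 × 971.111×10⁶/(0.85 × 37.8 × 505)) = 85.21 mm.
A_s = 0.85 f'_c a b / f_y = 0.85 × 37.8 × 85.21 × 505 / 500 = 2765.2 mm².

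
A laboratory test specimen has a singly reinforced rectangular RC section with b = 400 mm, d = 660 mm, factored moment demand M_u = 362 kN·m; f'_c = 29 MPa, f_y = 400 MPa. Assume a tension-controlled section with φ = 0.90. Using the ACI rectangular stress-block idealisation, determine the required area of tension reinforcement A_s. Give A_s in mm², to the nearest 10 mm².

A_s ≈ 1600 mm²

M_n = M_u/φ = 362/0.90 = 402.222 kN·m.
With M_n = 0.85 f'_c a b (d − a/2), solve the quadratic for a:
a = d − √(d² − 2M_n/(0.85 f'_c b)) = 660 − √(660² − 2 × 402.222×10⁶/(0.85 × 29 × 400)) = 65.01 mm.
A_s = 0.85 f'_c a b / f_y = 0.85 × 29 × 65.01 × 400 / 400 = 1602.5 mm².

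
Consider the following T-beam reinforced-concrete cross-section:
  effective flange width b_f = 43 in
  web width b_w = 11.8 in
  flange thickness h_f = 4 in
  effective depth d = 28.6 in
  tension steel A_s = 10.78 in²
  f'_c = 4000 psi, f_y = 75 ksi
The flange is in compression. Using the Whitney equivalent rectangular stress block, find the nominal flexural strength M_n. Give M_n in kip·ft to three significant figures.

M_n ≈ 1700 kip·ft

Tension: T = A_s f_y = 10.78 × 75 = 808.5 kips.
Try a within the flange: a = T/(0.85 f'_c b_f) = 808.5/(0.85 × 4 × 43) = 5.530 in.
a = 5.530 > h_f = 4 in: the block extends into the web. Split into flange-overhang and web parts.
C_f = 0.85 f'_c (b_f − b_w) h_f = 0.85 × 4 × (43 − 11.8) × 4 = 424.3 kips.
Remaining web compression depth: a_w = (T − C_f)/(0.85 f'_c b_w) = (808.5 − 424.3)/(0.85 × 4 × 11.8) = 9.576 in.
M_n = C_f(d − h_f/2) + (T − C_f)(d − a_w/2) = 424.3 × (28.6 − 2) + 384.2 × (28.6 − 4.788) = 11286.4 + 9148.6 = 20435.0 kip·in.
M_n = 20435.0/12 = 1702.92 kip·ft.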